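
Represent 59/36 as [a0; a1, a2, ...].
[1; 1, 1, 1, 3, 3]

Euclidean algorithm steps:
59 = 1 × 36 + 23
36 = 1 × 23 + 13
23 = 1 × 13 + 10
13 = 1 × 10 + 3
10 = 3 × 3 + 1
3 = 3 × 1 + 0
Continued fraction: [1; 1, 1, 1, 3, 3]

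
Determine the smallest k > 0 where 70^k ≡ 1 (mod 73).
12

73 is prime, so ord(70) divides φ(73) = 72.
Divisors of 72: 1, 2, 3, 4, 6, 8, 9, 12, 18, 24, 36, 72.
Repeated squaring: 70^1 ≡ 70, 70^2 ≡ 9, 70^4 ≡ 8, 70^8 ≡ 64, 70^16 ≡ 8, 70^32 ≡ 64, 70^64 ≡ 8 (mod 73).
Test 70^d mod 73 for each divisor d in increasing order:
70^1 ≡ 70
70^2 ≡ 9
70^3 = 70^2·70^1 ≡ 46
70^4 ≡ 8
70^6 = 70^4·70^2 ≡ 72
70^8 ≡ 64
70^9 = 70^8·70^1 ≡ 27
70^12 = 70^8·70^4 ≡ 1  ← first divisor giving 1
The order is 12.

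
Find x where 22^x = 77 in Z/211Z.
7

Baby-step giant-step with step n = ⌈√211⌉ = 15.
Baby steps 22^j mod 211 (j:value) for j=0..14: 0:1, 1:22, 2:62, 3:98, 4:46, 5:168, 6:109, 7:77, 8:6, 9:132, 10:161, 11:166, 12:65, 13:164, 14:21.
h = 77 is already in the table at j=7, so x = 7.
Check: 22^7 ≡ 77 (mod 211).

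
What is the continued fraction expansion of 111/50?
[2; 4, 1, 1, 5]

Euclidean algorithm steps:
111 = 2 × 50 + 11
50 = 4 × 11 + 6
11 = 1 × 6 + 5
6 = 1 × 5 + 1
5 = 5 × 1 + 0
Continued fraction: [2; 4, 1, 1, 5]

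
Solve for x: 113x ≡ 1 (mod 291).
188

gcd(113, 291) = 1, so the inverse exists.
Extended Euclidean algorithm on (291, 113):
291 = 2 × 113 + 65  ⟹  65 = (1)·291 + (-2)·113
113 = 1 × 65 + 48  ⟹  48 = (-1)·291 + (3)·113
65 = 1 × 48 + 17  ⟹  17 = (2)·291 + (-5)·113
48 = 2 × 17 + 14  ⟹  14 = (-5)·291 + (13)·113
17 = 1 × 14 + 3  ⟹  3 = (7)·291 + (-18)·113
14 = 4 × 3 + 2  ⟹  2 = (-33)·291 + (85)·113
3 = 1 × 2 + 1  ⟹  1 = (40)·291 + (-103)·113
So (-103)·113 ≡ 1 (mod 291), i.e. 113^(-1) ≡ -103 ≡ 188 (mod 291).
Check: 113 × 188 = 21244 ≡ 1 (mod 291)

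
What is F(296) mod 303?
300

Matrix identity: Q^n = [[F_(n+1), F_n], [F_n, F_(n-1)]] with Q = [[1,1],[1,0]].
n = 296 = 100101000₂. Square-and-multiply, entries mod 303:
Q^1 = [[1,1],[1,0]]
Q^2 = (Q^1)² = [[2,1],[1,1]]
Q^4 = (Q^2)² = [[5,3],[3,2]]
Q^9 = (Q^4)²·Q = [[55,34],[34,21]]
Q^18 = (Q^9)² = [[242,160],[160,82]]
Q^37 = (Q^18)²·Q = [[260,233],[233,27]]
Q^74 = (Q^37)² = [[83,211],[211,175]]
Q^148 = (Q^74)² = [[203,201],[201,2]]
Q^296 = (Q^148)² = [[103,300],[300,106]]
F_296 mod 303 = Q^296[0][1] = 300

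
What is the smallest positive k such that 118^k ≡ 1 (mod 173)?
43

173 is prime, so ord(118) divides φ(173) = 172.
Divisors of 172: 1, 2, 4, 43, 86, 172.
Repeated squaring: 118^1 ≡ 118, 118^2 ≡ 84, 118^4 ≡ 136, 118^8 ≡ 158, 118^16 ≡ 52, 118^32 ≡ 109, 118^64 ≡ 117, 118^128 ≡ 22 (mod 173).
Test 118^d mod 173 for each divisor d in increasing order:
118^1 ≡ 118
118^2 ≡ 84
118^4 ≡ 136
118^43 = 118^32·118^8·118^2·118^1 ≡ 1  ← first divisor giving 1
The order is 43.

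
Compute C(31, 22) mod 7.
5

Using Lucas' theorem:
Write n=31 and k=22 in base 7:
n in base 7: [4, 3]
k in base 7: [3, 1]
C(31,22) mod 7 = ∏ C(n_i, k_i) mod 7
Digit binomials (mod 7): C(4,3) = 4; C(3,1) = 3
Product: 4 × 3 = 12 ≡ 5 (mod 7)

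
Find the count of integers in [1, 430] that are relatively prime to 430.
168

430 = 2 × 5 × 43
φ(n) = n × ∏(1 - 1/p) for each prime p dividing n
φ(430) = 430 × (1 - 1/2) × (1 - 1/5) × (1 - 1/43) = 168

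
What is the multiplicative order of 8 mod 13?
4

13 is prime, so ord(8) divides φ(13) = 12.
Divisors of 12: 1, 2, 3, 4, 6, 12.
Repeated squaring: 8^1 ≡ 8, 8^2 ≡ 12, 8^4 ≡ 1, 8^8 ≡ 1 (mod 13).
Test 8^d mod 13 for each divisor d in increasing order:
8^1 ≡ 8
8^2 ≡ 12
8^3 = 8^2·8^1 ≡ 5
8^4 ≡ 1  ← first divisor giving 1
The order is 4.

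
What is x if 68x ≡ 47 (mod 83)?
x ≡ 19 (mod 83)

gcd(68, 83) = 1, which divides 47, so solutions exist.
Find 68^(-1) mod 83 by the extended Euclidean algorithm:
83 = 1 × 68 + 15  ⟹  15 = (1)·83 + (-1)·68
68 = 4 × 15 + 8  ⟹  8 = (-4)·83 + (5)·68
15 = 1 × 8 + 7  ⟹  7 = (5)·83 + (-6)·68
8 = 1 × 7 + 1  ⟹  1 = (-9)·83 + (11)·68
So (11)·68 ≡ 1 (mod 83), i.e. 68^(-1) ≡ 11 (mod 83).
x ≡ 11 × 47 = 517 ≡ 19 (mod 83).
Check: 68 × 19 = 1292 ≡ 47 (mod 83).
Unique solution: x ≡ 19 (mod 83)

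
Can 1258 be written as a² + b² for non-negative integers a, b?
13² + 33² (a=13, b=33)

Factorization: 1258 = 2 × 17 × 37
By Fermat: n is sum of two squares iff every prime p ≡ 3 (mod 4) appears to even power.
All primes ≡ 3 (mod 4) appear to even power.
Search a = 0, 1, 2, … for 1258 - a² a perfect square: first hit at a = 13: 1258 - 169 = 1089 = 33².
1258 = 13² + 33² = 169 + 1089 ✓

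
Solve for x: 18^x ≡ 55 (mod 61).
49

Baby-step giant-step with step n = ⌈√61⌉ = 8.
Baby steps 18^j mod 61 (j:value) for j=0..7: 0:1, 1:18, 2:19, 3:37, 4:56, 5:32, 6:27, 7:59.
Giant-step multiplier: 18^(-8) ≡ 18^(60-8) = 18^52 ≡ 22 (mod 61).
Giant steps γ_i = 55·22^i mod 61: γ_0=55, γ_1=51, γ_2=24, γ_3=40, γ_4=26, γ_5=23, γ_6=18 (in table at j=1).
x = i·n + j = 6·8 + 1 = 49.
Check: 18^49 ≡ 55 (mod 61).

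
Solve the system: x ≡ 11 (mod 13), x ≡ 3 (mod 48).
531

Using Chinese Remainder Theorem:
M = 13 × 48 = 624
M1 = 48, M2 = 13
y1 = 48^(-1) mod 13 = 3
y2 = 13^(-1) mod 48 = 37
x = (11×48×3 + 3×13×37) mod 624 = 531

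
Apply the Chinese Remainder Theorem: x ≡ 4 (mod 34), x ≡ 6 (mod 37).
820

Using Chinese Remainder Theorem:
M = 34 × 37 = 1258
M1 = 37, M2 = 34
y1 = 37^(-1) mod 34 = 23
y2 = 34^(-1) mod 37 = 12
x = (4×37×23 + 6×34×12) mod 1258 = 820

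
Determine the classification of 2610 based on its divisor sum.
abundant

Proper divisors of 2610: sum = 1 + 2 + 3 + 5 + 6 + 9 + 10 + 15 + ... + 435 + 522 + 870 + 1305 (23 divisors) = 4410
Since 4410 > 2610, 2610 is abundant.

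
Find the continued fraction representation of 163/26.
[6; 3, 1, 2, 2]

Euclidean algorithm steps:
163 = 6 × 26 + 7
26 = 3 × 7 + 5
7 = 1 × 5 + 2
5 = 2 × 2 + 1
2 = 2 × 1 + 0
Continued fraction: [6; 3, 1, 2, 2]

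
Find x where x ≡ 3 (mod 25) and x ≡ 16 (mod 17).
203

Using Chinese Remainder Theorem:
M = 25 × 17 = 425
M1 = 17, M2 = 25
y1 = 17^(-1) mod 25 = 3
y2 = 25^(-1) mod 17 = 15
x = (3×17×3 + 16×25×15) mod 425 = 203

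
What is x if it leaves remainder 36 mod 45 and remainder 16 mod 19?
396

Using Chinese Remainder Theorem:
M = 45 × 19 = 855
M1 = 19, M2 = 45
y1 = 19^(-1) mod 45 = 19
y2 = 45^(-1) mod 19 = 11
x = (36×19×19 + 16×45×11) mod 855 = 396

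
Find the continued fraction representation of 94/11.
[8; 1, 1, 5]

Euclidean algorithm steps:
94 = 8 × 11 + 6
11 = 1 × 6 + 5
6 = 1 × 5 + 1
5 = 5 × 1 + 0
Continued fraction: [8; 1, 1, 5]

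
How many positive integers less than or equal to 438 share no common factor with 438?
144

438 = 2 × 3 × 73
φ(n) = n × ∏(1 - 1/p) for each prime p dividing n
φ(438) = 438 × (1 - 1/2) × (1 - 1/3) × (1 - 1/73) = 144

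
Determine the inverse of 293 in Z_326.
79

gcd(293, 326) = 1, so the inverse exists.
Extended Euclidean algorithm on (326, 293):
326 = 1 × 293 + 33  ⟹  33 = (1)·326 + (-1)·293
293 = 8 × 33 + 29  ⟹  29 = (-8)·326 + (9)·293
33 = 1 × 29 + 4  ⟹  4 = (9)·326 + (-10)·293
29 = 7 × 4 + 1  ⟹  1 = (-71)·326 + (79)·293
So (79)·293 ≡ 1 (mod 326), i.e. 293^(-1) ≡ 79 (mod 326).
Check: 293 × 79 = 23147 ≡ 1 (mod 326)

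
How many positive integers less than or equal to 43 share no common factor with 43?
42

43 = 43
φ(n) = n × ∏(1 - 1/p) for each prime p dividing n
φ(43) = 43 × (1 - 1/43) = 42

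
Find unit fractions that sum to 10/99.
1/10 + 1/990

Greedy algorithm:
10/99: ceiling(99/10) = 10, use 1/10
1/990: ceiling(990/1) = 990, use 1/990
Result: 10/99 = 1/10 + 1/990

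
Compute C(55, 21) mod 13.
0

Using Lucas' theorem:
Write n=55 and k=21 in base 13:
n in base 13: [4, 3]
k in base 13: [1, 8]
C(55,21) mod 13 = ∏ C(n_i, k_i) mod 13
Digit binomials (mod 13): C(4,1) = 4; C(3,8) = 0 (k_i > n_i)
Product: 4 × 0 = 0 ≡ 0 (mod 13)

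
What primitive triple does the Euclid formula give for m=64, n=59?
(615, 7552, 7577)

Euclid's formula: a = m² - n², b = 2mn, c = m² + n²
m = 64, n = 59
a = 64² - 59² = 4096 - 3481 = 615
b = 2 × 64 × 59 = 7552
c = 64² + 59² = 4096 + 3481 = 7577
Verification: 615² + 7552² = 378225 + 57032704 = 57410929 = 7577² ✓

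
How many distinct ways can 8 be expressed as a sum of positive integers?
22

p(n) counts ways to write n as a sum of positive integers (order ignored).
Examples: 8; 7 + 1; 6 + 2; 6 + 1 + 1; 5 + 3; ... (22 total)
p(8) = 22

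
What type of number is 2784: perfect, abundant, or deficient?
abundant

Proper divisors of 2784: sum = 1 + 2 + 3 + 4 + 6 + 8 + 12 + 16 + ... + 464 + 696 + 928 + 1392 (23 divisors) = 4776
Since 4776 > 2784, 2784 is abundant.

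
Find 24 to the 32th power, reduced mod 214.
16

Repeated squaring. Binary of 32 = 100000.
24^1 ≡ 24 (mod 214); 24^2 ≡ 148 (mod 214); 24^4 ≡ 76 (mod 214); 24^8 ≡ 212 (mod 214); 24^16 ≡ 4 (mod 214); 24^32 ≡ 16 (mod 214)
24^32 = 24^32 ≡ 16 (mod 214)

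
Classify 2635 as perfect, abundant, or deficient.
deficient

Proper divisors of 2635: sum = 1 + 5 + 17 + 31 + 85 + 155 + 527 = 821
Since 821 < 2635, 2635 is deficient.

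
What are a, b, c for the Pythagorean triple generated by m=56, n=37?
(1767, 4144, 4505)

Euclid's formula: a = m² - n², b = 2mn, c = m² + n²
m = 56, n = 37
a = 56² - 37² = 3136 - 1369 = 1767
b = 2 × 56 × 37 = 4144
c = 56² + 37² = 3136 + 1369 = 4505
Verification: 1767² + 4144² = 3122289 + 17172736 = 20295025 = 4505² ✓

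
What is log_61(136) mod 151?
122

Baby-step giant-step with step n = ⌈√151⌉ = 13.
Baby steps 61^j mod 151 (j:value) for j=0..12: 0:1, 1:61, 2:97, 3:28, 4:47, 5:149, 6:29, 7:108, 8:95, 9:57, 10:4, 11:93, 12:86.
Giant-step multiplier: 61^(-13) ≡ 61^(150-13) = 61^137 ≡ 120 (mod 151).
Giant steps γ_i = 136·120^i mod 151: γ_0=136, γ_1=12, γ_2=81, γ_3=56, γ_4=76, γ_5=60, γ_6=103, γ_7=129, γ_8=78, γ_9=149 (in table at j=5).
x = i·n + j = 9·13 + 5 = 122.
Check: 61^122 ≡ 136 (mod 151).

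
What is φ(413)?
348

413 = 7 × 59
φ(n) = n × ∏(1 - 1/p) for each prime p dividing n
φ(413) = 413 × (1 - 1/7) × (1 - 1/59) = 348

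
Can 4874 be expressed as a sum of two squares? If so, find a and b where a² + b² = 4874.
43² + 55² (a=43, b=55)

Factorization: 4874 = 2 × 2437
By Fermat: n is sum of two squares iff every prime p ≡ 3 (mod 4) appears to even power.
All primes ≡ 3 (mod 4) appear to even power.
Search a = 0, 1, 2, … for 4874 - a² a perfect square: first hit at a = 43: 4874 - 1849 = 3025 = 55².
4874 = 43² + 55² = 1849 + 3025 ✓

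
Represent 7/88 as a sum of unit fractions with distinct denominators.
1/13 + 1/382 + 1/218504

Greedy algorithm:
7/88: ceiling(88/7) = 13, use 1/13
3/1144: ceiling(1144/3) = 382, use 1/382
1/218504: ceiling(218504/1) = 218504, use 1/218504
Result: 7/88 = 1/13 + 1/382 + 1/218504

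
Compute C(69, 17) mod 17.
4

Using Lucas' theorem:
Write n=69 and k=17 in base 17:
n in base 17: [4, 1]
k in base 17: [1, 0]
C(69,17) mod 17 = ∏ C(n_i, k_i) mod 17
Digit binomials (mod 17): C(4,1) = 4; C(1,0) = 1
Product: 4 × 1 = 4 ≡ 4 (mod 17)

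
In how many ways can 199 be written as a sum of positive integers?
3646072432125

p(n) counts ways to write n as a sum of positive integers (order ignored).
Euler's pentagonal recurrence: p(k) = p(k-1) + p(k-2) - p(k-5) - p(k-7) + p(k-12) + p(k-15) - ... (offsets j(3j∓1)/2, signs ++--, p(0)=1, p(<0)=0).
DP table for k = 0..198: p(0)=1, p(1)=1, p(2)=2, p(3)=3, p(4)=5, p(5)=7, p(6)=11, p(7)=15, p(8)=22, p(9)=30, p(10)=42, p(11)=56, p(12)=77, p(13)=101, p(14)=135, p(15)=176, p(16)=231, p(17)=297, p(18)=385, p(19)=490, p(20)=627, p(21)=792, p(22)=1002, p(23)=1255, p(24)=1575, p(25)=1958, p(26)=2436, p(27)=3010, p(28)=3718, p(29)=4565, p(30)=5604, p(31)=6842, p(32)=8349, p(33)=10143, p(34)=12310, p(35)=14883, p(36)=17977, p(37)=21637, p(38)=26015, p(39)=31185, p(40)=37338, p(41)=44583, p(42)=53174, p(43)=63261, p(44)=75175, p(45)=89134, p(46)=105558, p(47)=124754, p(48)=147273, p(49)=173525, p(50)=204226, p(51)=239943, p(52)=281589, p(53)=329931, p(54)=386155, p(55)=451276, p(56)=526823, p(57)=614154, p(58)=715220, p(59)=831820, p(60)=966467, p(61)=1121505, p(62)=1300156, p(63)=1505499, p(64)=1741630, p(65)=2012558, p(66)=2323520, p(67)=2679689, p(68)=3087735, p(69)=3554345, p(70)=4087968, p(71)=4697205, p(72)=5392783, p(73)=6185689, p(74)=7089500, p(75)=8118264, p(76)=9289091, p(77)=10619863, p(78)=12132164, p(79)=13848650, p(80)=15796476, p(81)=18004327, p(82)=20506255, p(83)=23338469, p(84)=26543660, p(85)=30167357, p(86)=34262962, p(87)=38887673, p(88)=44108109, p(89)=49995925, p(90)=56634173, p(91)=64112359, p(92)=72533807, p(93)=82010177, p(94)=92669720, p(95)=104651419, p(96)=118114304, p(97)=133230930, p(98)=150198136, p(99)=169229875, p(100)=190569292, p(101)=214481126, p(102)=241265379, p(103)=271248950, p(104)=304801365, p(105)=342325709, p(106)=384276336, p(107)=431149389, p(108)=483502844, p(109)=541946240, p(110)=607163746, p(111)=679903203, p(112)=761002156, p(113)=851376628, p(114)=952050665, p(115)=1064144451, p(116)=1188908248, p(117)=1327710076, p(118)=1482074143, p(119)=1653668665, p(120)=1844349560, p(121)=2056148051, p(122)=2291320912, p(123)=2552338241, p(124)=2841940500, p(125)=3163127352, p(126)=3519222692, p(127)=3913864295, p(128)=4351078600, p(129)=4835271870, p(130)=5371315400, p(131)=5964539504, p(132)=6620830889, p(133)=7346629512, p(134)=8149040695, p(135)=9035836076, p(136)=10015581680, p(137)=11097645016, p(138)=12292341831, p(139)=13610949895, p(140)=15065878135, p(141)=16670689208, p(142)=18440293320, p(143)=20390982757, p(144)=22540654445, p(145)=24908858009, p(146)=27517052599, p(147)=30388671978, p(148)=33549419497, p(149)=37027355200, p(150)=40853235313, p(151)=45060624582, p(152)=49686288421, p(153)=54770336324, p(154)=60356673280, p(155)=66493182097, p(156)=73232243759, p(157)=80630964769, p(158)=88751778802, p(159)=97662728555, p(160)=107438159466, p(161)=118159068427, p(162)=129913904637, p(163)=142798995930, p(164)=156919475295, p(165)=172389800255, p(166)=189334822579, p(167)=207890420102, p(168)=228204732751, p(169)=250438925115, p(170)=274768617130, p(171)=301384802048, p(172)=330495499613, p(173)=362326859895, p(174)=397125074750, p(175)=435157697830, p(176)=476715857290, p(177)=522115831195, p(178)=571701605655, p(179)=625846753120, p(180)=684957390936, p(181)=749474411781, p(182)=819876908323, p(183)=896684817527, p(184)=980462880430, p(185)=1071823774337, p(186)=1171432692373, p(187)=1280011042268, p(188)=1398341745571, p(189)=1527273599625, p(190)=1667727404093, p(191)=1820701100652, p(192)=1987276856363, p(193)=2168627105469, p(194)=2366022741845, p(195)=2580840212973, p(196)=2814570987591, p(197)=3068829878530, p(198)=3345365983698.
Final step: p(199) = p(198) + p(197) - p(194) - p(192) + p(187) + p(184) - p(177) - p(173) + p(164) + p(159) - p(148) - p(142) + p(129) + p(122) - p(107) - p(99) + p(82) + p(73) - p(54) - p(44) + p(23) + p(12)
= 3345365983698 + 3068829878530 - 2366022741845 - 1987276856363 + 1280011042268 + 980462880430 - 522115831195 - 362326859895 + 156919475295 + 97662728555 - 33549419497 - 18440293320 + 4835271870 + 2291320912 - 431149389 - 169229875 + 20506255 + 6185689 - 386155 - 75175 + 1255 + 77
= 3646072432125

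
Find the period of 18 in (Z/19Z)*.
2

19 is prime, so ord(18) divides φ(19) = 18.
Divisors of 18: 1, 2, 3, 6, 9, 18.
Repeated squaring: 18^1 ≡ 18, 18^2 ≡ 1, 18^4 ≡ 1, 18^8 ≡ 1, 18^16 ≡ 1 (mod 19).
Test 18^d mod 19 for each divisor d in increasing order:
18^1 ≡ 18
18^2 ≡ 1  ← first divisor giving 1
The order is 2.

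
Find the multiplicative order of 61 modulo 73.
36

73 is prime, so ord(61) divides φ(73) = 72.
Divisors of 72: 1, 2, 3, 4, 6, 8, 9, 12, 18, 24, 36, 72.
Repeated squaring: 61^1 ≡ 61, 61^2 ≡ 71, 61^4 ≡ 4, 61^8 ≡ 16, 61^16 ≡ 37, 61^32 ≡ 55, 61^64 ≡ 32 (mod 73).
Test 61^d mod 73 for each divisor d in increasing order:
61^1 ≡ 61
61^2 ≡ 71
61^3 = 61^2·61^1 ≡ 24
61^4 ≡ 4
61^6 = 61^4·61^2 ≡ 65
61^8 ≡ 16
61^9 = 61^8·61^1 ≡ 27
61^12 = 61^8·61^4 ≡ 64
61^18 = 61^16·61^2 ≡ 72
61^24 = 61^16·61^8 ≡ 8
61^36 = 61^32·61^4 ≡ 1  ← first divisor giving 1
The order is 36.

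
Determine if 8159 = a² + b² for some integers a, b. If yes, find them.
Not possible

Factorization: 8159 = 41 × 199
By Fermat: n is sum of two squares iff every prime p ≡ 3 (mod 4) appears to even power.
Prime(s) ≡ 3 (mod 4) with odd exponent: [(199, 1)]
Therefore 8159 cannot be expressed as a² + b².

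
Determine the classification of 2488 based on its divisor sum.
deficient

Proper divisors of 2488: sum = 1 + 2 + 4 + 8 + 311 + 622 + 1244 = 2192
Since 2192 < 2488, 2488 is deficient.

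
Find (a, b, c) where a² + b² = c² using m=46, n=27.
(1387, 2484, 2845)

Euclid's formula: a = m² - n², b = 2mn, c = m² + n²
m = 46, n = 27
a = 46² - 27² = 2116 - 729 = 1387
b = 2 × 46 × 27 = 2484
c = 46² + 27² = 2116 + 729 = 2845
Verification: 1387² + 2484² = 1923769 + 6170256 = 8094025 = 2845² ✓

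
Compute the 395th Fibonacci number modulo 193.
13

Matrix identity: Q^n = [[F_(n+1), F_n], [F_n, F_(n-1)]] with Q = [[1,1],[1,0]].
n = 395 = 110001011₂. Square-and-multiply, entries mod 193:
Q^1 = [[1,1],[1,0]]
Q^3 = (Q^1)²·Q = [[3,2],[2,1]]
Q^6 = (Q^3)² = [[13,8],[8,5]]
Q^12 = (Q^6)² = [[40,144],[144,89]]
Q^24 = (Q^12)² = [[141,48],[48,93]]
Q^49 = (Q^24)²·Q = [[28,183],[183,38]]
Q^98 = (Q^49)² = [[112,112],[112,0]]
Q^197 = (Q^98)²·Q = [[190,191],[191,192]]
Q^395 = (Q^197)²·Q = [[21,13],[13,8]]
F_395 mod 193 = Q^395[0][1] = 13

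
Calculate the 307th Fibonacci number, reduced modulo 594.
563

Matrix identity: Q^n = [[F_(n+1), F_n], [F_n, F_(n-1)]] with Q = [[1,1],[1,0]].
n = 307 = 100110011₂. Square-and-multiply, entries mod 594:
Q^1 = [[1,1],[1,0]]
Q^2 = (Q^1)² = [[2,1],[1,1]]
Q^4 = (Q^2)² = [[5,3],[3,2]]
Q^9 = (Q^4)²·Q = [[55,34],[34,21]]
Q^19 = (Q^9)²·Q = [[231,23],[23,208]]
Q^38 = (Q^19)² = [[430,593],[593,431]]
Q^76 = (Q^38)² = [[167,327],[327,434]]
Q^153 = (Q^76)²·Q = [[487,574],[574,507]]
Q^307 = (Q^153)²·Q = [[285,563],[563,316]]
F_307 mod 594 = Q^307[0][1] = 563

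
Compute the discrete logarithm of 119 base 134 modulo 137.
80

Baby-step giant-step with step n = ⌈√137⌉ = 12.
Baby steps 134^j mod 137 (j:value) for j=0..11: 0:1, 1:134, 2:9, 3:110, 4:81, 5:31, 6:44, 7:5, 8:122, 9:45, 10:2, 11:131.
Giant-step multiplier: 134^(-12) ≡ 134^(136-12) = 134^124 ≡ 99 (mod 137).
Giant steps γ_i = 119·99^i mod 137: γ_0=119, γ_1=136, γ_2=38, γ_3=63, γ_4=72, γ_5=4, γ_6=122 (in table at j=8).
x = i·n + j = 6·12 + 8 = 80.
Check: 134^80 ≡ 119 (mod 137).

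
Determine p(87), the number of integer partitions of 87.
38887673

p(n) counts ways to write n as a sum of positive integers (order ignored).
Euler's pentagonal recurrence: p(k) = p(k-1) + p(k-2) - p(k-5) - p(k-7) + p(k-12) + p(k-15) - ... (offsets j(3j∓1)/2, signs ++--, p(0)=1, p(<0)=0).
DP table for k = 0..86: p(0)=1, p(1)=1, p(2)=2, p(3)=3, p(4)=5, p(5)=7, p(6)=11, p(7)=15, p(8)=22, p(9)=30, p(10)=42, p(11)=56, p(12)=77, p(13)=101, p(14)=135, p(15)=176, p(16)=231, p(17)=297, p(18)=385, p(19)=490, p(20)=627, p(21)=792, p(22)=1002, p(23)=1255, p(24)=1575, p(25)=1958, p(26)=2436, p(27)=3010, p(28)=3718, p(29)=4565, p(30)=5604, p(31)=6842, p(32)=8349, p(33)=10143, p(34)=12310, p(35)=14883, p(36)=17977, p(37)=21637, p(38)=26015, p(39)=31185, p(40)=37338, p(41)=44583, p(42)=53174, p(43)=63261, p(44)=75175, p(45)=89134, p(46)=105558, p(47)=124754, p(48)=147273, p(49)=173525, p(50)=204226, p(51)=239943, p(52)=281589, p(53)=329931, p(54)=386155, p(55)=451276, p(56)=526823, p(57)=614154, p(58)=715220, p(59)=831820, p(60)=966467, p(61)=1121505, p(62)=1300156, p(63)=1505499, p(64)=1741630, p(65)=2012558, p(66)=2323520, p(67)=2679689, p(68)=3087735, p(69)=3554345, p(70)=4087968, p(71)=4697205, p(72)=5392783, p(73)=6185689, p(74)=7089500, p(75)=8118264, p(76)=9289091, p(77)=10619863, p(78)=12132164, p(79)=13848650, p(80)=15796476, p(81)=18004327, p(82)=20506255, p(83)=23338469, p(84)=26543660, p(85)=30167357, p(86)=34262962.
Final step: p(87) = p(86) + p(85) - p(82) - p(80) + p(75) + p(72) - p(65) - p(61) + p(52) + p(47) - p(36) - p(30) + p(17) + p(10)
= 34262962 + 30167357 - 20506255 - 15796476 + 8118264 + 5392783 - 2012558 - 1121505 + 281589 + 124754 - 17977 - 5604 + 297 + 42
= 38887673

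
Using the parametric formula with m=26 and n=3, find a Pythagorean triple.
(667, 156, 685)

Euclid's formula: a = m² - n², b = 2mn, c = m² + n²
m = 26, n = 3
a = 26² - 3² = 676 - 9 = 667
b = 2 × 26 × 3 = 156
c = 26² + 3² = 676 + 9 = 685
Verification: 667² + 156² = 444889 + 24336 = 469225 = 685² ✓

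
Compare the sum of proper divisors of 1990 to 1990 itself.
deficient

Proper divisors of 1990: sum = 1 + 2 + 5 + 10 + 199 + 398 + 995 = 1610
Since 1610 < 1990, 1990 is deficient.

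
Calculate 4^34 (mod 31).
8

Repeated squaring. Binary of 34 = 100010.
4^1 ≡ 4 (mod 31); 4^2 ≡ 16 (mod 31); 4^4 ≡ 8 (mod 31); 4^8 ≡ 2 (mod 31); 4^16 ≡ 4 (mod 31); 4^32 ≡ 16 (mod 31)
4^34 = 4^2 × 4^32 ≡ 8 (mod 31)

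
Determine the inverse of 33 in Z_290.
167

gcd(33, 290) = 1, so the inverse exists.
Extended Euclidean algorithm on (290, 33):
290 = 8 × 33 + 26  ⟹  26 = (1)·290 + (-8)·33
33 = 1 × 26 + 7  ⟹  7 = (-1)·290 + (9)·33
26 = 3 × 7 + 5  ⟹  5 = (4)·290 + (-35)·33
7 = 1 × 5 + 2  ⟹  2 = (-5)·290 + (44)·33
5 = 2 × 2 + 1  ⟹  1 = (14)·290 + (-123)·33
So (-123)·33 ≡ 1 (mod 290), i.e. 33^(-1) ≡ -123 ≡ 167 (mod 290).
Check: 33 × 167 = 5511 ≡ 1 (mod 290)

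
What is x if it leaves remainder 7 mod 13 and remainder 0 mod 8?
72

Using Chinese Remainder Theorem:
M = 13 × 8 = 104
M1 = 8, M2 = 13
y1 = 8^(-1) mod 13 = 5
y2 = 13^(-1) mod 8 = 5
x = (7×8×5 + 0×13×5) mod 104 = 72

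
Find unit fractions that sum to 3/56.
1/19 + 1/1064

Greedy algorithm:
3/56: ceiling(56/3) = 19, use 1/19
1/1064: ceiling(1064/1) = 1064, use 1/1064
Result: 3/56 = 1/19 + 1/1064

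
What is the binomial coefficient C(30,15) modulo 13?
12

Using Lucas' theorem:
Write n=30 and k=15 in base 13:
n in base 13: [2, 4]
k in base 13: [1, 2]
C(30,15) mod 13 = ∏ C(n_i, k_i) mod 13
Digit binomials (mod 13): C(2,1) = 2; C(4,2) = 6
Product: 2 × 6 = 12 ≡ 12 (mod 13)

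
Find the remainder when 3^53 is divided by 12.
3

Repeated squaring. Binary of 53 = 110101.
3^1 ≡ 3 (mod 12); 3^2 ≡ 9 (mod 12); 3^4 ≡ 9 (mod 12); 3^8 ≡ 9 (mod 12); 3^16 ≡ 9 (mod 12); 3^32 ≡ 9 (mod 12)
3^53 = 3^1 × 3^4 × 3^16 × 3^32 ≡ 3 (mod 12)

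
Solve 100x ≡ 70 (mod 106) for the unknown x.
x ≡ 6 (mod 53)

gcd(100, 106) = 2, which divides 70, so solutions exist.
Divide through by 2: 50x ≡ 35 (mod 53).
Find 50^(-1) mod 53 by the extended Euclidean algorithm:
53 = 1 × 50 + 3  ⟹  3 = (1)·53 + (-1)·50
50 = 16 × 3 + 2  ⟹  2 = (-16)·53 + (17)·50
3 = 1 × 2 + 1  ⟹  1 = (17)·53 + (-18)·50
So (-18)·50 ≡ 1 (mod 53), i.e. 50^(-1) ≡ -18 ≡ 35 (mod 53).
x ≡ 35 × 35 = 1225 ≡ 6 (mod 53).
Check: 100 × 6 = 600 ≡ 70 (mod 106).
x ≡ 6 (mod 53), giving 2 solutions mod 106.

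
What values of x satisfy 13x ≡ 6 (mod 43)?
x ≡ 17 (mod 43)

gcd(13, 43) = 1, which divides 6, so solutions exist.
Find 13^(-1) mod 43 by the extended Euclidean algorithm:
43 = 3 × 13 + 4  ⟹  4 = (1)·43 + (-3)·13
13 = 3 × 4 + 1  ⟹  1 = (-3)·43 + (10)·13
So (10)·13 ≡ 1 (mod 43), i.e. 13^(-1) ≡ 10 (mod 43).
x ≡ 10 × 6 = 60 ≡ 17 (mod 43).
Check: 13 × 17 = 221 ≡ 6 (mod 43).
Unique solution: x ≡ 17 (mod 43)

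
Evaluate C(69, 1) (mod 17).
1

Using Lucas' theorem:
Write n=69 and k=1 in base 17:
n in base 17: [4, 1]
k in base 17: [0, 1]
C(69,1) mod 17 = ∏ C(n_i, k_i) mod 17
Digit binomials (mod 17): C(4,0) = 1; C(1,1) = 1
Product: 1 × 1 = 1 ≡ 1 (mod 17)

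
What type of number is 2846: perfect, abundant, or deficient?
deficient

Proper divisors of 2846: sum = 1 + 2 + 1423 = 1426
Since 1426 < 2846, 2846 is deficient.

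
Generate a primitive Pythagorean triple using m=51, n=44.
(665, 4488, 4537)

Euclid's formula: a = m² - n², b = 2mn, c = m² + n²
m = 51, n = 44
a = 51² - 44² = 2601 - 1936 = 665
b = 2 × 51 × 44 = 4488
c = 51² + 44² = 2601 + 1936 = 4537
Verification: 665² + 4488² = 442225 + 20142144 = 20584369 = 4537² ✓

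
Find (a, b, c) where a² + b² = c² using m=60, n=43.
(1751, 5160, 5449)

Euclid's formula: a = m² - n², b = 2mn, c = m² + n²
m = 60, n = 43
a = 60² - 43² = 3600 - 1849 = 1751
b = 2 × 60 × 43 = 5160
c = 60² + 43² = 3600 + 1849 = 5449
Verification: 1751² + 5160² = 3066001 + 26625600 = 29691601 = 5449² ✓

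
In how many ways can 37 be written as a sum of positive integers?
21637

p(n) counts ways to write n as a sum of positive integers (order ignored).
Euler's pentagonal recurrence: p(k) = p(k-1) + p(k-2) - p(k-5) - p(k-7) + p(k-12) + p(k-15) - ... (offsets j(3j∓1)/2, signs ++--, p(0)=1, p(<0)=0).
DP table for k = 0..36: p(0)=1, p(1)=1, p(2)=2, p(3)=3, p(4)=5, p(5)=7, p(6)=11, p(7)=15, p(8)=22, p(9)=30, p(10)=42, p(11)=56, p(12)=77, p(13)=101, p(14)=135, p(15)=176, p(16)=231, p(17)=297, p(18)=385, p(19)=490, p(20)=627, p(21)=792, p(22)=1002, p(23)=1255, p(24)=1575, p(25)=1958, p(26)=2436, p(27)=3010, p(28)=3718, p(29)=4565, p(30)=5604, p(31)=6842, p(32)=8349, p(33)=10143, p(34)=12310, p(35)=14883, p(36)=17977.
Final step: p(37) = p(36) + p(35) - p(32) - p(30) + p(25) + p(22) - p(15) - p(11) + p(2)
= 17977 + 14883 - 8349 - 5604 + 1958 + 1002 - 176 - 56 + 2
= 21637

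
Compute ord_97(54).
24

97 is prime, so ord(54) divides φ(97) = 96.
Divisors of 96: 1, 2, 3, 4, 6, 8, 12, 16, 24, 32, 48, 96.
Repeated squaring: 54^1 ≡ 54, 54^2 ≡ 6, 54^4 ≡ 36, 54^8 ≡ 35, 54^16 ≡ 61, 54^32 ≡ 35, 54^64 ≡ 61 (mod 97).
Test 54^d mod 97 for each divisor d in increasing order:
54^1 ≡ 54
54^2 ≡ 6
54^3 = 54^2·54^1 ≡ 33
54^4 ≡ 36
54^6 = 54^4·54^2 ≡ 22
54^8 ≡ 35
54^12 = 54^8·54^4 ≡ 96
54^16 ≡ 61
54^24 = 54^16·54^8 ≡ 1  ← first divisor giving 1
The order is 24.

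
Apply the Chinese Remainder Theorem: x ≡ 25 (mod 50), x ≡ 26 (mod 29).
925

Using Chinese Remainder Theorem:
M = 50 × 29 = 1450
M1 = 29, M2 = 50
y1 = 29^(-1) mod 50 = 19
y2 = 50^(-1) mod 29 = 18
x = (25×29×19 + 26×50×18) mod 1450 = 925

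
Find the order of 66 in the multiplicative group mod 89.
88

89 is prime, so ord(66) divides φ(89) = 88.
Divisors of 88: 1, 2, 4, 8, 11, 22, 44, 88.
Repeated squaring: 66^1 ≡ 66, 66^2 ≡ 84, 66^4 ≡ 25, 66^8 ≡ 2, 66^16 ≡ 4, 66^32 ≡ 16, 66^64 ≡ 78 (mod 89).
Test 66^d mod 89 for each divisor d in increasing order:
66^1 ≡ 66
66^2 ≡ 84
66^4 ≡ 25
66^8 ≡ 2
66^11 = 66^8·66^2·66^1 ≡ 52
66^22 = 66^16·66^4·66^2 ≡ 34
66^44 = 66^32·66^8·66^4 ≡ 88
66^88 = 66^64·66^16·66^8 ≡ 1  ← first divisor giving 1
The order is 88.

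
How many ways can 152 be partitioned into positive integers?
49686288421

p(n) counts ways to write n as a sum of positive integers (order ignored).
Euler's pentagonal recurrence: p(k) = p(k-1) + p(k-2) - p(k-5) - p(k-7) + p(k-12) + p(k-15) - ... (offsets j(3j∓1)/2, signs ++--, p(0)=1, p(<0)=0).
DP table for k = 0..151: p(0)=1, p(1)=1, p(2)=2, p(3)=3, p(4)=5, p(5)=7, p(6)=11, p(7)=15, p(8)=22, p(9)=30, p(10)=42, p(11)=56, p(12)=77, p(13)=101, p(14)=135, p(15)=176, p(16)=231, p(17)=297, p(18)=385, p(19)=490, p(20)=627, p(21)=792, p(22)=1002, p(23)=1255, p(24)=1575, p(25)=1958, p(26)=2436, p(27)=3010, p(28)=3718, p(29)=4565, p(30)=5604, p(31)=6842, p(32)=8349, p(33)=10143, p(34)=12310, p(35)=14883, p(36)=17977, p(37)=21637, p(38)=26015, p(39)=31185, p(40)=37338, p(41)=44583, p(42)=53174, p(43)=63261, p(44)=75175, p(45)=89134, p(46)=105558, p(47)=124754, p(48)=147273, p(49)=173525, p(50)=204226, p(51)=239943, p(52)=281589, p(53)=329931, p(54)=386155, p(55)=451276, p(56)=526823, p(57)=614154, p(58)=715220, p(59)=831820, p(60)=966467, p(61)=1121505, p(62)=1300156, p(63)=1505499, p(64)=1741630, p(65)=2012558, p(66)=2323520, p(67)=2679689, p(68)=3087735, p(69)=3554345, p(70)=4087968, p(71)=4697205, p(72)=5392783, p(73)=6185689, p(74)=7089500, p(75)=8118264, p(76)=9289091, p(77)=10619863, p(78)=12132164, p(79)=13848650, p(80)=15796476, p(81)=18004327, p(82)=20506255, p(83)=23338469, p(84)=26543660, p(85)=30167357, p(86)=34262962, p(87)=38887673, p(88)=44108109, p(89)=49995925, p(90)=56634173, p(91)=64112359, p(92)=72533807, p(93)=82010177, p(94)=92669720, p(95)=104651419, p(96)=118114304, p(97)=133230930, p(98)=150198136, p(99)=169229875, p(100)=190569292, p(101)=214481126, p(102)=241265379, p(103)=271248950, p(104)=304801365, p(105)=342325709, p(106)=384276336, p(107)=431149389, p(108)=483502844, p(109)=541946240, p(110)=607163746, p(111)=679903203, p(112)=761002156, p(113)=851376628, p(114)=952050665, p(115)=1064144451, p(116)=1188908248, p(117)=1327710076, p(118)=1482074143, p(119)=1653668665, p(120)=1844349560, p(121)=2056148051, p(122)=2291320912, p(123)=2552338241, p(124)=2841940500, p(125)=3163127352, p(126)=3519222692, p(127)=3913864295, p(128)=4351078600, p(129)=4835271870, p(130)=5371315400, p(131)=5964539504, p(132)=6620830889, p(133)=7346629512, p(134)=8149040695, p(135)=9035836076, p(136)=10015581680, p(137)=11097645016, p(138)=12292341831, p(139)=13610949895, p(140)=15065878135, p(141)=16670689208, p(142)=18440293320, p(143)=20390982757, p(144)=22540654445, p(145)=24908858009, p(146)=27517052599, p(147)=30388671978, p(148)=33549419497, p(149)=37027355200, p(150)=40853235313, p(151)=45060624582.
Final step: p(152) = p(151) + p(150) - p(147) - p(145) + p(140) + p(137) - p(130) - p(126) + p(117) + p(112) - p(101) - p(95) + p(82) + p(75) - p(60) - p(52) + p(35) + p(26) - p(7)
= 45060624582 + 40853235313 - 30388671978 - 24908858009 + 15065878135 + 11097645016 - 5371315400 - 3519222692 + 1327710076 + 761002156 - 214481126 - 104651419 + 20506255 + 8118264 - 966467 - 281589 + 14883 + 2436 - 15
= 49686288421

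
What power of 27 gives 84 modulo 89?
38

Baby-step giant-step with step n = ⌈√89⌉ = 10.
Baby steps 27^j mod 89 (j:value) for j=0..9: 0:1, 1:27, 2:17, 3:14, 4:22, 5:60, 6:18, 7:41, 8:39, 9:74.
Giant-step multiplier: 27^(-10) ≡ 27^(88-10) = 27^78 ≡ 69 (mod 89).
Giant steps γ_i = 84·69^i mod 89: γ_0=84, γ_1=11, γ_2=47, γ_3=39 (in table at j=8).
x = i·n + j = 3·10 + 8 = 38.
Check: 27^38 ≡ 84 (mod 89).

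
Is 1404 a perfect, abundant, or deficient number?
abundant

Proper divisors of 1404: sum = 1 + 2 + 3 + 4 + 6 + 9 + 12 + 13 + ... + 234 + 351 + 468 + 702 (23 divisors) = 2516
Since 2516 > 1404, 1404 is abundant.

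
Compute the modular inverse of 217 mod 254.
151

gcd(217, 254) = 1, so the inverse exists.
Extended Euclidean algorithm on (254, 217):
254 = 1 × 217 + 37  ⟹  37 = (1)·254 + (-1)·217
217 = 5 × 37 + 32  ⟹  32 = (-5)·254 + (6)·217
37 = 1 × 32 + 5  ⟹  5 = (6)·254 + (-7)·217
32 = 6 × 5 + 2  ⟹  2 = (-41)·254 + (48)·217
5 = 2 × 2 + 1  ⟹  1 = (88)·254 + (-103)·217
So (-103)·217 ≡ 1 (mod 254), i.e. 217^(-1) ≡ -103 ≡ 151 (mod 254).
Check: 217 × 151 = 32767 ≡ 1 (mod 254)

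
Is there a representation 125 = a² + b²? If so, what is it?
2² + 11² (a=2, b=11)

Factorization: 125 = 5^3
By Fermat: n is sum of two squares iff every prime p ≡ 3 (mod 4) appears to even power.
All primes ≡ 3 (mod 4) appear to even power.
Search a = 0, 1, 2, … for 125 - a² a perfect square: first hit at a = 2: 125 - 4 = 121 = 11².
125 = 2² + 11² = 4 + 121 ✓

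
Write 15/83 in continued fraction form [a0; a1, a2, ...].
[0; 5, 1, 1, 7]

Euclidean algorithm steps:
15 = 0 × 83 + 15
83 = 5 × 15 + 8
15 = 1 × 8 + 7
8 = 1 × 7 + 1
7 = 7 × 1 + 0
Continued fraction: [0; 5, 1, 1, 7]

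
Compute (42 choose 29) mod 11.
9

Using Lucas' theorem:
Write n=42 and k=29 in base 11:
n in base 11: [3, 9]
k in base 11: [2, 7]
C(42,29) mod 11 = ∏ C(n_i, k_i) mod 11
Digit binomials (mod 11): C(3,2) = 3; C(9,7) = 36 ≡ 3
Product: 3 × 3 = 9 ≡ 9 (mod 11)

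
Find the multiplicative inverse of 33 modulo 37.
9

gcd(33, 37) = 1, so the inverse exists.
Extended Euclidean algorithm on (37, 33):
37 = 1 × 33 + 4  ⟹  4 = (1)·37 + (-1)·33
33 = 8 × 4 + 1  ⟹  1 = (-8)·37 + (9)·33
So (9)·33 ≡ 1 (mod 37), i.e. 33^(-1) ≡ 9 (mod 37).
Check: 33 × 9 = 297 ≡ 1 (mod 37)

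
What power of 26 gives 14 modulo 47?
16

Baby-step giant-step with step n = ⌈√47⌉ = 7.
Baby steps 26^j mod 47 (j:value) for j=0..6: 0:1, 1:26, 2:18, 3:45, 4:42, 5:11, 6:4.
Giant-step multiplier: 26^(-7) ≡ 26^(46-7) = 26^39 ≡ 33 (mod 47).
Giant steps γ_i = 14·33^i mod 47: γ_0=14, γ_1=39, γ_2=18 (in table at j=2).
x = i·n + j = 2·7 + 2 = 16.
Check: 26^16 ≡ 14 (mod 47).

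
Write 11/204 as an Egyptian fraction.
1/19 + 1/776 + 1/751944

Greedy algorithm:
11/204: ceiling(204/11) = 19, use 1/19
5/3876: ceiling(3876/5) = 776, use 1/776
1/751944: ceiling(751944/1) = 751944, use 1/751944
Result: 11/204 = 1/19 + 1/776 + 1/751944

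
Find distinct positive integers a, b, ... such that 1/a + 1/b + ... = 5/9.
1/2 + 1/18

Greedy algorithm:
5/9: ceiling(9/5) = 2, use 1/2
1/18: ceiling(18/1) = 18, use 1/18
Result: 5/9 = 1/2 + 1/18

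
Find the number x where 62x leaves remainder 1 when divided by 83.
79

gcd(62, 83) = 1, so the inverse exists.
Extended Euclidean algorithm on (83, 62):
83 = 1 × 62 + 21  ⟹  21 = (1)·83 + (-1)·62
62 = 2 × 21 + 20  ⟹  20 = (-2)·83 + (3)·62
21 = 1 × 20 + 1  ⟹  1 = (3)·83 + (-4)·62
So (-4)·62 ≡ 1 (mod 83), i.e. 62^(-1) ≡ -4 ≡ 79 (mod 83).
Check: 62 × 79 = 4898 ≡ 1 (mod 83)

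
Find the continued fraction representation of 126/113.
[1; 8, 1, 2, 4]

Euclidean algorithm steps:
126 = 1 × 113 + 13
113 = 8 × 13 + 9
13 = 1 × 9 + 4
9 = 2 × 4 + 1
4 = 4 × 1 + 0
Continued fraction: [1; 8, 1, 2, 4]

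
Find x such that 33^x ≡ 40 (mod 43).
40

Baby-step giant-step with step n = ⌈√43⌉ = 7.
Baby steps 33^j mod 43 (j:value) for j=0..6: 0:1, 1:33, 2:14, 3:32, 4:24, 5:18, 6:35.
Giant-step multiplier: 33^(-7) ≡ 33^(42-7) = 33^35 ≡ 7 (mod 43).
Giant steps γ_i = 40·7^i mod 43: γ_0=40, γ_1=22, γ_2=25, γ_3=3, γ_4=21, γ_5=18 (in table at j=5).
x = i·n + j = 5·7 + 5 = 40.
Check: 33^40 ≡ 40 (mod 43).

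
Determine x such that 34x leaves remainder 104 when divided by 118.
x ≡ 10 (mod 59)

gcd(34, 118) = 2, which divides 104, so solutions exist.
Divide through by 2: 17x ≡ 52 (mod 59).
Find 17^(-1) mod 59 by the extended Euclidean algorithm:
59 = 3 × 17 + 8  ⟹  8 = (1)·59 + (-3)·17
17 = 2 × 8 + 1  ⟹  1 = (-2)·59 + (7)·17
So (7)·17 ≡ 1 (mod 59), i.e. 17^(-1) ≡ 7 (mod 59).
x ≡ 7 × 52 = 364 ≡ 10 (mod 59).
Check: 34 × 10 = 340 ≡ 104 (mod 118).
x ≡ 10 (mod 59), giving 2 solutions mod 118.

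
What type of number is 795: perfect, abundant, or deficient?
deficient

Proper divisors of 795: sum = 1 + 3 + 5 + 15 + 53 + 159 + 265 = 501
Since 501 < 795, 795 is deficient.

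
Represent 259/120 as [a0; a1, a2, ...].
[2; 6, 3, 6]

Euclidean algorithm steps:
259 = 2 × 120 + 19
120 = 6 × 19 + 6
19 = 3 × 6 + 1
6 = 6 × 1 + 0
Continued fraction: [2; 6, 3, 6]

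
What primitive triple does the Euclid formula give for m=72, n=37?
(3815, 5328, 6553)

Euclid's formula: a = m² - n², b = 2mn, c = m² + n²
m = 72, n = 37
a = 72² - 37² = 5184 - 1369 = 3815
b = 2 × 72 × 37 = 5328
c = 72² + 37² = 5184 + 1369 = 6553
Verification: 3815² + 5328² = 14554225 + 28387584 = 42941809 = 6553² ✓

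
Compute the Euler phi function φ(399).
216

399 = 3 × 7 × 19
φ(n) = n × ∏(1 - 1/p) for each prime p dividing n
φ(399) = 399 × (1 - 1/3) × (1 - 1/7) × (1 - 1/19) = 216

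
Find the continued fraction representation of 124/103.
[1; 4, 1, 9, 2]

Euclidean algorithm steps:
124 = 1 × 103 + 21
103 = 4 × 21 + 19
21 = 1 × 19 + 2
19 = 9 × 2 + 1
2 = 2 × 1 + 0
Continued fraction: [1; 4, 1, 9, 2]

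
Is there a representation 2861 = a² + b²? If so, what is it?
19² + 50² (a=19, b=50)

Factorization: 2861 = 2861
By Fermat: n is sum of two squares iff every prime p ≡ 3 (mod 4) appears to even power.
All primes ≡ 3 (mod 4) appear to even power.
Search a = 0, 1, 2, … for 2861 - a² a perfect square: first hit at a = 19: 2861 - 361 = 2500 = 50².
2861 = 19² + 50² = 361 + 2500 ✓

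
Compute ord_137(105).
68

137 is prime, so ord(105) divides φ(137) = 136.
Divisors of 136: 1, 2, 4, 8, 17, 34, 68, 136.
Repeated squaring: 105^1 ≡ 105, 105^2 ≡ 65, 105^4 ≡ 115, 105^8 ≡ 73, 105^16 ≡ 123, 105^32 ≡ 59, 105^64 ≡ 56, 105^128 ≡ 122 (mod 137).
Test 105^d mod 137 for each divisor d in increasing order:
105^1 ≡ 105
105^2 ≡ 65
105^4 ≡ 115
105^8 ≡ 73
105^17 = 105^16·105^1 ≡ 37
105^34 = 105^32·105^2 ≡ 136
105^68 = 105^64·105^4 ≡ 1  ← first divisor giving 1
The order is 68.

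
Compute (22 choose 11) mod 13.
0

Using Lucas' theorem:
Write n=22 and k=11 in base 13:
n in base 13: [1, 9]
k in base 13: [0, 11]
C(22,11) mod 13 = ∏ C(n_i, k_i) mod 13
Digit binomials (mod 13): C(1,0) = 1; C(9,11) = 0 (k_i > n_i)
Product: 1 × 0 = 0 ≡ 0 (mod 13)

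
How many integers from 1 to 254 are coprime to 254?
126

254 = 2 × 127
φ(n) = n × ∏(1 - 1/p) for each prime p dividing n
φ(254) = 254 × (1 - 1/2) × (1 - 1/127) = 126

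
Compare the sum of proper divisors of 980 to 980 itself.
abundant

Proper divisors of 980: sum = 1 + 2 + 4 + 5 + 7 + 10 + 14 + 20 + ... + 140 + 196 + 245 + 490 (17 divisors) = 1414
Since 1414 > 980, 980 is abundant.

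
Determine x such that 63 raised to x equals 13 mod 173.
114

Baby-step giant-step with step n = ⌈√173⌉ = 14.
Baby steps 63^j mod 173 (j:value) for j=0..13: 0:1, 1:63, 2:163, 3:62, 4:100, 5:72, 6:38, 7:145, 8:139, 9:107, 10:167, 11:141, 12:60, 13:147.
Giant-step multiplier: 63^(-14) ≡ 63^(172-14) = 63^158 ≡ 126 (mod 173).
Giant steps γ_i = 13·126^i mod 173: γ_0=13, γ_1=81, γ_2=172, γ_3=47, γ_4=40, γ_5=23, γ_6=130, γ_7=118, γ_8=163 (in table at j=2).
x = i·n + j = 8·14 + 2 = 114.
Check: 63^114 ≡ 13 (mod 173).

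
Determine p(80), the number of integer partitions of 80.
15796476

p(n) counts ways to write n as a sum of positive integers (order ignored).
Euler's pentagonal recurrence: p(k) = p(k-1) + p(k-2) - p(k-5) - p(k-7) + p(k-12) + p(k-15) - ... (offsets j(3j∓1)/2, signs ++--, p(0)=1, p(<0)=0).
DP table for k = 0..79: p(0)=1, p(1)=1, p(2)=2, p(3)=3, p(4)=5, p(5)=7, p(6)=11, p(7)=15, p(8)=22, p(9)=30, p(10)=42, p(11)=56, p(12)=77, p(13)=101, p(14)=135, p(15)=176, p(16)=231, p(17)=297, p(18)=385, p(19)=490, p(20)=627, p(21)=792, p(22)=1002, p(23)=1255, p(24)=1575, p(25)=1958, p(26)=2436, p(27)=3010, p(28)=3718, p(29)=4565, p(30)=5604, p(31)=6842, p(32)=8349, p(33)=10143, p(34)=12310, p(35)=14883, p(36)=17977, p(37)=21637, p(38)=26015, p(39)=31185, p(40)=37338, p(41)=44583, p(42)=53174, p(43)=63261, p(44)=75175, p(45)=89134, p(46)=105558, p(47)=124754, p(48)=147273, p(49)=173525, p(50)=204226, p(51)=239943, p(52)=281589, p(53)=329931, p(54)=386155, p(55)=451276, p(56)=526823, p(57)=614154, p(58)=715220, p(59)=831820, p(60)=966467, p(61)=1121505, p(62)=1300156, p(63)=1505499, p(64)=1741630, p(65)=2012558, p(66)=2323520, p(67)=2679689, p(68)=3087735, p(69)=3554345, p(70)=4087968, p(71)=4697205, p(72)=5392783, p(73)=6185689, p(74)=7089500, p(75)=8118264, p(76)=9289091, p(77)=10619863, p(78)=12132164, p(79)=13848650.
Final step: p(80) = p(79) + p(78) - p(75) - p(73) + p(68) + p(65) - p(58) - p(54) + p(45) + p(40) - p(29) - p(23) + p(10) + p(3)
= 13848650 + 12132164 - 8118264 - 6185689 + 3087735 + 2012558 - 715220 - 386155 + 89134 + 37338 - 4565 - 1255 + 42 + 3
= 15796476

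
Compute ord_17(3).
16

17 is prime, so ord(3) divides φ(17) = 16.
Divisors of 16: 1, 2, 4, 8, 16.
Repeated squaring: 3^1 ≡ 3, 3^2 ≡ 9, 3^4 ≡ 13, 3^8 ≡ 16, 3^16 ≡ 1 (mod 17).
Test 3^d mod 17 for each divisor d in increasing order:
3^1 ≡ 3
3^2 ≡ 9
3^4 ≡ 13
3^8 ≡ 16
3^16 ≡ 1  ← first divisor giving 1
The order is 16.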